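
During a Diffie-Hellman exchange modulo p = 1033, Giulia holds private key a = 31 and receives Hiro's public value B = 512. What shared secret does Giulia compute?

162

Shared key K = 512^31 mod 1033.
512^1 ≡ 512 (mod 1033)
512^2 = (512^1)^2 ≡ 512^2 = 262144 ≡ 795 (mod 1033)
512^4 = (512^2)^2 ≡ 795^2 = 632025 ≡ 862 (mod 1033)
512^8 = (512^4)^2 ≡ 862^2 = 743044 ≡ 317 (mod 1033)
512^16 = (512^8)^2 ≡ 317^2 = 100489 ≡ 288 (mod 1033)
512^31 = 512^16 · 512^8 · 512^4 · 512^2 · 512^1 ≡ 288 · 317 · 862 · 795 · 512 ≡ 162 (mod 1033).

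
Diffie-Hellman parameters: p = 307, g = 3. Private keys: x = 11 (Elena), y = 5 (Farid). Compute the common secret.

226

Elena sends A = g^x mod p = 3^11 mod 307.
3^1 ≡ 3 (mod 307)
3^2 = (3^1)^2 ≡ 3^2 = 9 ≡ 9 (mod 307)
3^4 = (3^2)^2 ≡ 9^2 = 81 ≡ 81 (mod 307)
3^8 = (3^4)^2 ≡ 81^2 = 6561 ≡ 114 (mod 307)
3^11 = 3^8 · 3^2 · 3^1 ≡ 114 · 9 · 3 ≡ 8 (mod 307).
So A = 8. Farid then computes K = A^y mod p = 8^5 mod 307.
8^1 ≡ 8 (mod 307)
8^2 = (8^1)^2 ≡ 8^2 = 64 ≡ 64 (mod 307)
8^4 = (8^2)^2 ≡ 64^2 = 4096 ≡ 105 (mod 307)
8^5 = 8^4 · 8^1 ≡ 105 · 8 ≡ 226 (mod 307).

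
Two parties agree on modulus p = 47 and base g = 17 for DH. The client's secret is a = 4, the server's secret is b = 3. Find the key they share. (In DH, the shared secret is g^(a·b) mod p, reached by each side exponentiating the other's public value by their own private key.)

The server sends B = g^b mod p = 17^3 mod 47.
17^1 ≡ 17 (mod 47)
17^2 = (17^1)^2 ≡ 17^2 = 289 ≡ 7 (mod 47)
17^3 = 17^2 · 17^1 ≡ 7 · 17 ≡ 25 (mod 47).
So B = 25. The client then computes K = B^a mod p = 25^4 mod 47.
25^1 ≡ 25 (mod 47)
25^2 = (25^1)^2 ≡ 25^2 = 625 ≡ 14 (mod 47)
25^4 = (25^2)^2 ≡ 14^2 = 196 ≡ 8 (mod 47)

8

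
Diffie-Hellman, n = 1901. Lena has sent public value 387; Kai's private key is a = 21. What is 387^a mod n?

1649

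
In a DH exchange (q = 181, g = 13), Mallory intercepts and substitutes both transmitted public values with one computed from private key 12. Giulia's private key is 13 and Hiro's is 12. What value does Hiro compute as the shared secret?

Hiro receives Mallory's public value M = 13^12 mod 181 instead of the honest one.
13^1 ≡ 13 (mod 181)
13^2 = (13^1)^2 ≡ 13^2 = 169 ≡ 169 (mod 181)
13^4 = (13^2)^2 ≡ 169^2 = 28561 ≡ 144 (mod 181)
13^8 = (13^4)^2 ≡ 144^2 = 20736 ≡ 102 (mod 181)
13^12 = 13^8 · 13^4 ≡ 102 · 144 ≡ 27 (mod 181).
So M = 27. Hiro computes K = M^12 mod 181.
27^1 ≡ 27 (mod 181)
27^2 = (27^1)^2 ≡ 27^2 = 729 ≡ 5 (mod 181)
27^4 = (27^2)^2 ≡ 5^2 = 25 ≡ 25 (mod 181)
27^8 = (27^4)^2 ≡ 25^2 = 625 ≡ 82 (mod 181)
27^12 = 27^8 · 27^4 ≡ 82 · 25 ≡ 59 (mod 181).

59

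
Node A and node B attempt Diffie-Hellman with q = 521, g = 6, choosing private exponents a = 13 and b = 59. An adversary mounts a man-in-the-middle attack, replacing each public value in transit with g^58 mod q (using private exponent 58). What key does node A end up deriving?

199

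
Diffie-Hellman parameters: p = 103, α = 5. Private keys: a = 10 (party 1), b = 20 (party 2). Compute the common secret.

59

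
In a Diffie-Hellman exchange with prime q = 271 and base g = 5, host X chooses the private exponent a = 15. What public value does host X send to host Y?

106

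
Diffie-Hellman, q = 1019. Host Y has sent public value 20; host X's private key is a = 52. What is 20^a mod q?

Shared key K = 20^52 mod 1019.
20^1 ≡ 20 (mod 1019)
20^2 = (20^1)^2 ≡ 20^2 = 400 ≡ 400 (mod 1019)
20^4 = (20^2)^2 ≡ 400^2 = 160000 ≡ 17 (mod 1019)
20^8 = (20^4)^2 ≡ 17^2 = 289 ≡ 289 (mod 1019)
20^16 = (20^8)^2 ≡ 289^2 = 83521 ≡ 982 (mod 1019)
20^32 = (20^16)^2 ≡ 982^2 = 964324 ≡ 350 (mod 1019)
20^52 = 20^32 · 20^16 · 20^4 ≡ 350 · 982 · 17 ≡ 973 (mod 1019).

973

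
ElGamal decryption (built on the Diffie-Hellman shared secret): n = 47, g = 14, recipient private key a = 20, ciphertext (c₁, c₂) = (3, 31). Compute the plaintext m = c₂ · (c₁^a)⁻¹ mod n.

38

Shared mask s = c₁^a mod n = 3^20 mod 47.
3^1 ≡ 3 (mod 47)
3^2 = (3^1)^2 ≡ 3^2 = 9 ≡ 9 (mod 47)
3^4 = (3^2)^2 ≡ 9^2 = 81 ≡ 34 (mod 47)
3^8 = (3^4)^2 ≡ 34^2 = 1156 ≡ 28 (mod 47)
3^16 = (3^8)^2 ≡ 28^2 = 784 ≡ 32 (mod 47)
3^20 = 3^16 · 3^4 ≡ 32 · 34 ≡ 7 (mod 47).
So s = 7; s⁻¹ ≡ 27 (mod 47).
m = c₂ · s⁻¹ mod 47 = 31 · 27 mod 47 = 38.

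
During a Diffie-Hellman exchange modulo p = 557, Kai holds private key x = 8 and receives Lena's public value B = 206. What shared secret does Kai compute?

260

Shared key K = 206^8 mod 557.
206^1 ≡ 206 (mod 557)
206^2 = (206^1)^2 ≡ 206^2 = 42436 ≡ 104 (mod 557)
206^4 = (206^2)^2 ≡ 104^2 = 10816 ≡ 233 (mod 557)
206^8 = (206^4)^2 ≡ 233^2 = 54289 ≡ 260 (mod 557)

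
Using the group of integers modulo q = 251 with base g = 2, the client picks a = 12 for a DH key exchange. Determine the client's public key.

80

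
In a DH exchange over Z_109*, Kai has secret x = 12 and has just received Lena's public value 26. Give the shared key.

66

Shared key K = 26^12 mod 109.
26^1 ≡ 26 (mod 109)
26^2 = (26^1)^2 ≡ 26^2 = 676 ≡ 22 (mod 109)
26^4 = (26^2)^2 ≡ 22^2 = 484 ≡ 48 (mod 109)
26^8 = (26^4)^2 ≡ 48^2 = 2304 ≡ 15 (mod 109)
26^12 = 26^8 · 26^4 ≡ 15 · 48 ≡ 66 (mod 109).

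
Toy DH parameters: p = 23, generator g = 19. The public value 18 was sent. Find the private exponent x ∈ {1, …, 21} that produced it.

Try successive powers of 19 modulo 23:
19^1 ≡ 19
19^2 ≡ 16
19^3 ≡ 5
19^4 ≡ 3
19^5 ≡ 11
19^6 ≡ 2
19^7 ≡ 15
19^8 ≡ 9
19^9 ≡ 10
19^10 ≡ 6
19^11 ≡ 22
19^12 ≡ 4
19^13 ≡ 7
19^14 ≡ 18
Found: x = 14.

14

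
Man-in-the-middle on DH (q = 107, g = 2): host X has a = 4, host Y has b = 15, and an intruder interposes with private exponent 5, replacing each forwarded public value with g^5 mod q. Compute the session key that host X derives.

Host X receives an intruder's public value M = 2^5 mod 107 instead of the honest one.
2^1 ≡ 2 (mod 107)
2^2 = (2^1)^2 ≡ 2^2 = 4 ≡ 4 (mod 107)
2^4 = (2^2)^2 ≡ 4^2 = 16 ≡ 16 (mod 107)
2^5 = 2^4 · 2^1 ≡ 16 · 2 ≡ 32 (mod 107).
So M = 32. Host X computes K = M^4 mod 107.
32^1 ≡ 32 (mod 107)
32^2 = (32^1)^2 ≡ 32^2 = 1024 ≡ 61 (mod 107)
32^4 = (32^2)^2 ≡ 61^2 = 3721 ≡ 83 (mod 107)

83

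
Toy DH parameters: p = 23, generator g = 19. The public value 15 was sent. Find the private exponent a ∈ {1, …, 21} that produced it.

Try successive powers of 19 modulo 23:
19^1 ≡ 19
19^2 ≡ 16
19^3 ≡ 5
19^4 ≡ 3
19^5 ≡ 11
19^6 ≡ 2
19^7 ≡ 15
Found: a = 7.

7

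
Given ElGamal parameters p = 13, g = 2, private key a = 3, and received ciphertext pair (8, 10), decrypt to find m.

Shared mask s = c₁^a mod p = 8^3 mod 13.
8^1 ≡ 8 (mod 13)
8^2 = (8^1)^2 ≡ 8^2 = 64 ≡ 12 (mod 13)
8^3 = 8^2 · 8^1 ≡ 12 · 8 ≡ 5 (mod 13).
So s = 5; s⁻¹ ≡ 8 (mod 13).
m = c₂ · s⁻¹ mod 13 = 10 · 8 mod 13 = 2.

2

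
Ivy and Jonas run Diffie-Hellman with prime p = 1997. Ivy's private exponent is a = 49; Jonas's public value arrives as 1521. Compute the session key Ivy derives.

Shared key K = 1521^49 mod 1997.
1521^1 ≡ 1521 (mod 1997)
1521^2 = (1521^1)^2 ≡ 1521^2 = 2313441 ≡ 915 (mod 1997)
1521^4 = (1521^2)^2 ≡ 915^2 = 837225 ≡ 482 (mod 1997)
1521^8 = (1521^4)^2 ≡ 482^2 = 232324 ≡ 672 (mod 1997)
1521^16 = (1521^8)^2 ≡ 672^2 = 451584 ≡ 262 (mod 1997)
1521^32 = (1521^16)^2 ≡ 262^2 = 68644 ≡ 746 (mod 1997)
1521^49 = 1521^32 · 1521^16 · 1521^1 ≡ 746 · 262 · 1521 ≡ 1084 (mod 1997).

1084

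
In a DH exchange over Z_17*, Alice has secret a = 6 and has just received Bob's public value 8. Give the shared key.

4

Shared key K = 8^6 mod 17.
8^1 ≡ 8 (mod 17)
8^2 = (8^1)^2 ≡ 8^2 = 64 ≡ 13 (mod 17)
8^4 = (8^2)^2 ≡ 13^2 = 169 ≡ 16 (mod 17)
8^6 = 8^4 · 8^2 ≡ 16 · 13 ≡ 4 (mod 17).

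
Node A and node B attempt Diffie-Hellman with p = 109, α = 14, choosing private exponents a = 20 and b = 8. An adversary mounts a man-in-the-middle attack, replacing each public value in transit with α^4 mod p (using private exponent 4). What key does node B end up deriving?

Node B receives an adversary's public value M = 14^4 mod 109 instead of the honest one.
14^1 ≡ 14 (mod 109)
14^2 = (14^1)^2 ≡ 14^2 = 196 ≡ 87 (mod 109)
14^4 = (14^2)^2 ≡ 87^2 = 7569 ≡ 48 (mod 109)
So M = 48. Node B computes K = M^8 mod 109.
48^1 ≡ 48 (mod 109)
48^2 = (48^1)^2 ≡ 48^2 = 2304 ≡ 15 (mod 109)
48^4 = (48^2)^2 ≡ 15^2 = 225 ≡ 7 (mod 109)
48^8 = (48^4)^2 ≡ 7^2 = 49 ≡ 49 (mod 109)

49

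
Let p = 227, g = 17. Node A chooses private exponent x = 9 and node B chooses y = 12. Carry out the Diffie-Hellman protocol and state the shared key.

73

Node A sends A = g^x mod p = 17^9 mod 227.
17^1 ≡ 17 (mod 227)
17^2 = (17^1)^2 ≡ 17^2 = 289 ≡ 62 (mod 227)
17^4 = (17^2)^2 ≡ 62^2 = 3844 ≡ 212 (mod 227)
17^8 = (17^4)^2 ≡ 212^2 = 44944 ≡ 225 (mod 227)
17^9 = 17^8 · 17^1 ≡ 225 · 17 ≡ 193 (mod 227).
So A = 193. Node B then computes K = A^y mod p = 193^12 mod 227.
193^1 ≡ 193 (mod 227)
193^2 = (193^1)^2 ≡ 193^2 = 37249 ≡ 21 (mod 227)
193^4 = (193^2)^2 ≡ 21^2 = 441 ≡ 214 (mod 227)
193^8 = (193^4)^2 ≡ 214^2 = 45796 ≡ 169 (mod 227)
193^12 = 193^8 · 193^4 ≡ 169 · 214 ≡ 73 (mod 227).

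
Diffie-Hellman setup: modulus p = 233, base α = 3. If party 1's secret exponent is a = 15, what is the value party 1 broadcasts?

68

Public value = 3^{15} \pmod{233}.
3^1 ≡ 3 (mod 233)
3^2 = (3^1)^2 ≡ 3^2 = 9 ≡ 9 (mod 233)
3^4 = (3^2)^2 ≡ 9^2 = 81 ≡ 81 (mod 233)
3^8 = (3^4)^2 ≡ 81^2 = 6561 ≡ 37 (mod 233)
3^15 = 3^8 · 3^4 · 3^2 · 3^1 ≡ 37 · 81 · 9 · 3 ≡ 68 (mod 233).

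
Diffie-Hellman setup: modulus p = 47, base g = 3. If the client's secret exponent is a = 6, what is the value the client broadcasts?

24

Public value = 3^6 mod 47.
3^1 ≡ 3 (mod 47)
3^2 = (3^1)^2 ≡ 3^2 = 9 ≡ 9 (mod 47)
3^4 = (3^2)^2 ≡ 9^2 = 81 ≡ 34 (mod 47)
3^6 = 3^4 · 3^2 ≡ 34 · 9 ≡ 24 (mod 47).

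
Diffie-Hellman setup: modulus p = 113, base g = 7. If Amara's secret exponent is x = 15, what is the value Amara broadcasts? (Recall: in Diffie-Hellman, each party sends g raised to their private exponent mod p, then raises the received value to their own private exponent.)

Public value = 7^15 (mod 113).
7^1 ≡ 7 (mod 113)
7^2 = (7^1)^2 ≡ 7^2 = 49 ≡ 49 (mod 113)
7^4 = (7^2)^2 ≡ 49^2 = 2401 ≡ 28 (mod 113)
7^8 = (7^4)^2 ≡ 28^2 = 784 ≡ 106 (mod 113)
7^15 = 7^8 · 7^4 · 7^2 · 7^1 ≡ 106 · 28 · 49 · 7 ≡ 7 (mod 113).

7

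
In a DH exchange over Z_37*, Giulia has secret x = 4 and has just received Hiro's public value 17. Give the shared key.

Shared key K = 17^4 mod 37.
17^1 ≡ 17 (mod 37)
17^2 = (17^1)^2 ≡ 17^2 = 289 ≡ 30 (mod 37)
17^4 = (17^2)^2 ≡ 30^2 = 900 ≡ 12 (mod 37)

12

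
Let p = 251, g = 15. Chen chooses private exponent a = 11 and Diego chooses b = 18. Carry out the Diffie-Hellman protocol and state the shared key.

197

Chen sends A = g^a mod p = 15^11 mod 251.
15^1 ≡ 15 (mod 251)
15^2 = (15^1)^2 ≡ 15^2 = 225 ≡ 225 (mod 251)
15^4 = (15^2)^2 ≡ 225^2 = 50625 ≡ 174 (mod 251)
15^8 = (15^4)^2 ≡ 174^2 = 30276 ≡ 156 (mod 251)
15^11 = 15^8 · 15^2 · 15^1 ≡ 156 · 225 · 15 ≡ 153 (mod 251).
So A = 153. Diego then computes K = A^b mod p = 153^18 mod 251.
153^1 ≡ 153 (mod 251)
153^2 = (153^1)^2 ≡ 153^2 = 23409 ≡ 66 (mod 251)
153^4 = (153^2)^2 ≡ 66^2 = 4356 ≡ 89 (mod 251)
153^8 = (153^4)^2 ≡ 89^2 = 7921 ≡ 140 (mod 251)
153^16 = (153^8)^2 ≡ 140^2 = 19600 ≡ 22 (mod 251)
153^18 = 153^16 · 153^2 ≡ 22 · 66 ≡ 197 (mod 251).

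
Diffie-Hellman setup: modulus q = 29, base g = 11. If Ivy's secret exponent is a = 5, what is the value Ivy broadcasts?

Public value = 11^{5} \pmod{29}.
11^1 ≡ 11 (mod 29)
11^2 = (11^1)^2 ≡ 11^2 = 121 ≡ 5 (mod 29)
11^4 = (11^2)^2 ≡ 5^2 = 25 ≡ 25 (mod 29)
11^5 = 11^4 · 11^1 ≡ 25 · 11 ≡ 14 (mod 29).

14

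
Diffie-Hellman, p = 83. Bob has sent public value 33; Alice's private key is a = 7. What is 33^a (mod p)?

49

Shared key K = 33^7 mod 83.
33^1 ≡ 33 (mod 83)
33^2 = (33^1)^2 ≡ 33^2 = 1089 ≡ 10 (mod 83)
33^4 = (33^2)^2 ≡ 10^2 = 100 ≡ 17 (mod 83)
33^7 = 33^4 · 33^2 · 33^1 ≡ 17 · 10 · 33 ≡ 49 (mod 83).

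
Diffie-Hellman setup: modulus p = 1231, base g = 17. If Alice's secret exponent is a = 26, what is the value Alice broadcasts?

Public value = 17^26 mod 1231.
17^1 ≡ 17 (mod 1231)
17^2 = (17^1)^2 ≡ 17^2 = 289 ≡ 289 (mod 1231)
17^4 = (17^2)^2 ≡ 289^2 = 83521 ≡ 1044 (mod 1231)
17^8 = (17^4)^2 ≡ 1044^2 = 1089936 ≡ 501 (mod 1231)
17^16 = (17^8)^2 ≡ 501^2 = 251001 ≡ 1108 (mod 1231)
17^26 = 17^16 · 17^8 · 17^2 ≡ 1108 · 501 · 289 ≡ 1061 (mod 1231).

1061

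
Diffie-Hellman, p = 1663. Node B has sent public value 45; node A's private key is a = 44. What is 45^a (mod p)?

1486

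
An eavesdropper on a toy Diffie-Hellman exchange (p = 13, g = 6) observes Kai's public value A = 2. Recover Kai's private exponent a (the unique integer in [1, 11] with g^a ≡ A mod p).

5

Try successive powers of 6 modulo 13:
6^1 ≡ 6
6^2 ≡ 10
6^3 ≡ 8
6^4 ≡ 9
6^5 ≡ 2
Found: a = 5.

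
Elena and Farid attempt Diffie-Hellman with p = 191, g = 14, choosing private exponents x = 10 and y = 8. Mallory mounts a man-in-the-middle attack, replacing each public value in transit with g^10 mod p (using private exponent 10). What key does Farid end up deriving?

Farid receives Mallory's public value M = 14^10 mod 191 instead of the honest one.
14^1 ≡ 14 (mod 191)
14^2 = (14^1)^2 ≡ 14^2 = 196 ≡ 5 (mod 191)
14^4 = (14^2)^2 ≡ 5^2 = 25 ≡ 25 (mod 191)
14^8 = (14^4)^2 ≡ 25^2 = 625 ≡ 52 (mod 191)
14^10 = 14^8 · 14^2 ≡ 52 · 5 ≡ 69 (mod 191).
So M = 69. Farid computes K = M^8 mod 191.
69^1 ≡ 69 (mod 191)
69^2 = (69^1)^2 ≡ 69^2 = 4761 ≡ 177 (mod 191)
69^4 = (69^2)^2 ≡ 177^2 = 31329 ≡ 5 (mod 191)
69^8 = (69^4)^2 ≡ 5^2 = 25 ≡ 25 (mod 191)

25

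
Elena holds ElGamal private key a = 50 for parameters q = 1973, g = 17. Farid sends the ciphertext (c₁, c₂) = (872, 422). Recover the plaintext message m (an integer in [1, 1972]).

Shared mask s = c₁^a mod q = 872^50 mod 1973.
872^1 ≡ 872 (mod 1973)
872^2 = (872^1)^2 ≡ 872^2 = 760384 ≡ 779 (mod 1973)
872^4 = (872^2)^2 ≡ 779^2 = 606841 ≡ 1130 (mod 1973)
872^8 = (872^4)^2 ≡ 1130^2 = 1276900 ≡ 369 (mod 1973)
872^16 = (872^8)^2 ≡ 369^2 = 136161 ≡ 24 (mod 1973)
872^32 = (872^16)^2 ≡ 24^2 = 576 ≡ 576 (mod 1973)
872^50 = 872^32 · 872^16 · 872^2 ≡ 576 · 24 · 779 ≡ 262 (mod 1973).
So s = 262; s⁻¹ ≡ 369 (mod 1973).
m = c₂ · s⁻¹ mod 1973 = 422 · 369 mod 1973 = 1824.

1824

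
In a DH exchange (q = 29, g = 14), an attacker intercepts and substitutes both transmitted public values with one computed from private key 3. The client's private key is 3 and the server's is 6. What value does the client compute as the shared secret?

3

The client receives an attacker's public value M = 14^3 mod 29 instead of the honest one.
14^1 ≡ 14 (mod 29)
14^2 = (14^1)^2 ≡ 14^2 = 196 ≡ 22 (mod 29)
14^3 = 14^2 · 14^1 ≡ 22 · 14 ≡ 18 (mod 29).
So M = 18. The client computes K = M^3 mod 29.
18^1 ≡ 18 (mod 29)
18^2 = (18^1)^2 ≡ 18^2 = 324 ≡ 5 (mod 29)
18^3 = 18^2 · 18^1 ≡ 5 · 18 ≡ 3 (mod 29).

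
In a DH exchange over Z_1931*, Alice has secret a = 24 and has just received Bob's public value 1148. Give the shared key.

1357

Shared key K = 1148^24 mod 1931.
1148^1 ≡ 1148 (mod 1931)
1148^2 = (1148^1)^2 ≡ 1148^2 = 1317904 ≡ 962 (mod 1931)
1148^4 = (1148^2)^2 ≡ 962^2 = 925444 ≡ 495 (mod 1931)
1148^8 = (1148^4)^2 ≡ 495^2 = 245025 ≡ 1719 (mod 1931)
1148^16 = (1148^8)^2 ≡ 1719^2 = 2954961 ≡ 531 (mod 1931)
1148^24 = 1148^16 · 1148^8 ≡ 531 · 1719 ≡ 1357 (mod 1931).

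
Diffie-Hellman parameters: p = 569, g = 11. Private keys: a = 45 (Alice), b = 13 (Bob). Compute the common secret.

Alice sends A = g^a mod p = 11^45 mod 569.
11^1 ≡ 11 (mod 569)
11^2 = (11^1)^2 ≡ 11^2 = 121 ≡ 121 (mod 569)
11^4 = (11^2)^2 ≡ 121^2 = 14641 ≡ 416 (mod 569)
11^8 = (11^4)^2 ≡ 416^2 = 173056 ≡ 80 (mod 569)
11^16 = (11^8)^2 ≡ 80^2 = 6400 ≡ 141 (mod 569)
11^32 = (11^16)^2 ≡ 141^2 = 19881 ≡ 535 (mod 569)
11^45 = 11^32 · 11^8 · 11^4 · 11^1 ≡ 535 · 80 · 416 · 11 ≡ 155 (mod 569).
So A = 155. Bob then computes K = A^b mod p = 155^13 mod 569.
155^1 ≡ 155 (mod 569)
155^2 = (155^1)^2 ≡ 155^2 = 24025 ≡ 127 (mod 569)
155^4 = (155^2)^2 ≡ 127^2 = 16129 ≡ 197 (mod 569)
155^8 = (155^4)^2 ≡ 197^2 = 38809 ≡ 117 (mod 569)
155^13 = 155^8 · 155^4 · 155^1 ≡ 117 · 197 · 155 ≡ 413 (mod 569).

413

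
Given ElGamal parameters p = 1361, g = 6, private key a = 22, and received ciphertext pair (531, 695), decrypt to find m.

788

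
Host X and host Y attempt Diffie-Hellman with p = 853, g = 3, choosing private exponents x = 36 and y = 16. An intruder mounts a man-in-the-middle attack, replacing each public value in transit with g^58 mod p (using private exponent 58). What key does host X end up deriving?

102

Host X receives an intruder's public value M = 3^58 mod 853 instead of the honest one.
3^1 ≡ 3 (mod 853)
3^2 = (3^1)^2 ≡ 3^2 = 9 ≡ 9 (mod 853)
3^4 = (3^2)^2 ≡ 9^2 = 81 ≡ 81 (mod 853)
3^8 = (3^4)^2 ≡ 81^2 = 6561 ≡ 590 (mod 853)
3^16 = (3^8)^2 ≡ 590^2 = 348100 ≡ 76 (mod 853)
3^32 = (3^16)^2 ≡ 76^2 = 5776 ≡ 658 (mod 853)
3^58 = 3^32 · 3^16 · 3^8 · 3^2 ≡ 658 · 76 · 590 · 9 ≡ 168 (mod 853).
So M = 168. Host X computes K = M^36 mod 853.
168^1 ≡ 168 (mod 853)
168^2 = (168^1)^2 ≡ 168^2 = 28224 ≡ 75 (mod 853)
168^4 = (168^2)^2 ≡ 75^2 = 5625 ≡ 507 (mod 853)
168^8 = (168^4)^2 ≡ 507^2 = 257049 ≡ 296 (mod 853)
168^16 = (168^8)^2 ≡ 296^2 = 87616 ≡ 610 (mod 853)
168^32 = (168^16)^2 ≡ 610^2 = 372100 ≡ 192 (mod 853)
168^36 = 168^32 · 168^4 ≡ 192 · 507 ≡ 102 (mod 853).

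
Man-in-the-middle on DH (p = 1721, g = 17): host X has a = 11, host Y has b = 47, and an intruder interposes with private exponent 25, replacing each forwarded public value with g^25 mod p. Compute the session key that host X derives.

Host X receives an intruder's public value M = 17^25 mod 1721 instead of the honest one.
17^1 ≡ 17 (mod 1721)
17^2 = (17^1)^2 ≡ 17^2 = 289 ≡ 289 (mod 1721)
17^4 = (17^2)^2 ≡ 289^2 = 83521 ≡ 913 (mod 1721)
17^8 = (17^4)^2 ≡ 913^2 = 833569 ≡ 605 (mod 1721)
17^16 = (17^8)^2 ≡ 605^2 = 366025 ≡ 1173 (mod 1721)
17^25 = 17^16 · 17^8 · 17^1 ≡ 1173 · 605 · 17 ≡ 95 (mod 1721).
So M = 95. Host X computes K = M^11 mod 1721.
95^1 ≡ 95 (mod 1721)
95^2 = (95^1)^2 ≡ 95^2 = 9025 ≡ 420 (mod 1721)
95^4 = (95^2)^2 ≡ 420^2 = 176400 ≡ 858 (mod 1721)
95^8 = (95^4)^2 ≡ 858^2 = 736164 ≡ 1297 (mod 1721)
95^11 = 95^8 · 95^2 · 95^1 ≡ 1297 · 420 · 95 ≡ 1551 (mod 1721).

1551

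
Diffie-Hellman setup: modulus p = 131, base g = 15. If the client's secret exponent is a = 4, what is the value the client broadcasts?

59

Public value = 15^4 mod 131.
15^1 ≡ 15 (mod 131)
15^2 = (15^1)^2 ≡ 15^2 = 225 ≡ 94 (mod 131)
15^4 = (15^2)^2 ≡ 94^2 = 8836 ≡ 59 (mod 131)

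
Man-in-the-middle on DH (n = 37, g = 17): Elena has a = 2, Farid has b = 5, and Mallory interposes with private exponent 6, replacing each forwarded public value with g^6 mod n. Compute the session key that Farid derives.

11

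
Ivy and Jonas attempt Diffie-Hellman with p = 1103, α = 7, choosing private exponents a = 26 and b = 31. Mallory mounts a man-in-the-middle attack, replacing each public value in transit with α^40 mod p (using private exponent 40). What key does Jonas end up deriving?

Jonas receives Mallory's public value M = 7^40 mod 1103 instead of the honest one.
7^1 ≡ 7 (mod 1103)
7^2 = (7^1)^2 ≡ 7^2 = 49 ≡ 49 (mod 1103)
7^4 = (7^2)^2 ≡ 49^2 = 2401 ≡ 195 (mod 1103)
7^8 = (7^4)^2 ≡ 195^2 = 38025 ≡ 523 (mod 1103)
7^16 = (7^8)^2 ≡ 523^2 = 273529 ≡ 1088 (mod 1103)
7^32 = (7^16)^2 ≡ 1088^2 = 1183744 ≡ 225 (mod 1103)
7^40 = 7^32 · 7^8 ≡ 225 · 523 ≡ 757 (mod 1103).
So M = 757. Jonas computes K = M^31 mod 1103.
757^1 ≡ 757 (mod 1103)
757^2 = (757^1)^2 ≡ 757^2 = 573049 ≡ 592 (mod 1103)
757^4 = (757^2)^2 ≡ 592^2 = 350464 ≡ 813 (mod 1103)
757^8 = (757^4)^2 ≡ 813^2 = 660969 ≡ 272 (mod 1103)
757^16 = (757^8)^2 ≡ 272^2 = 73984 ≡ 83 (mod 1103)
757^31 = 757^16 · 757^8 · 757^4 · 757^2 · 757^1 ≡ 83 · 272 · 813 · 592 · 757 ≡ 844 (mod 1103).

844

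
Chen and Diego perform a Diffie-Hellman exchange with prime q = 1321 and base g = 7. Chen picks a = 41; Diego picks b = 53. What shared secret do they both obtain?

39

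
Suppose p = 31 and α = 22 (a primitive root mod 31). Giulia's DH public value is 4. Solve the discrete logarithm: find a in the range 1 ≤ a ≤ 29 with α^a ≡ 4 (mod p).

24

Try successive powers of 22 modulo 31:
22^1 ≡ 22
22^2 ≡ 19
22^3 ≡ 15
22^4 ≡ 20
22^5 ≡ 6
22^6 ≡ 8
22^7 ≡ 21
22^8 ≡ 28
22^9 ≡ 27
22^10 ≡ 5
22^11 ≡ 17
22^12 ≡ 2
22^13 ≡ 13
22^14 ≡ 7
22^15 ≡ 30
22^16 ≡ 9
22^17 ≡ 12
22^18 ≡ 16
22^19 ≡ 11
22^20 ≡ 25
22^21 ≡ 23
22^22 ≡ 10
22^23 ≡ 3
22^24 ≡ 4
Found: a = 24.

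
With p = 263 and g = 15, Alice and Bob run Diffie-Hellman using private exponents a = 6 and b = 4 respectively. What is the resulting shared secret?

51

Alice sends A = g^a mod p = 15^6 mod 263.
15^1 ≡ 15 (mod 263)
15^2 = (15^1)^2 ≡ 15^2 = 225 ≡ 225 (mod 263)
15^4 = (15^2)^2 ≡ 225^2 = 50625 ≡ 129 (mod 263)
15^6 = 15^4 · 15^2 ≡ 129 · 225 ≡ 95 (mod 263).
So A = 95. Bob then computes K = A^b mod p = 95^4 mod 263.
95^1 ≡ 95 (mod 263)
95^2 = (95^1)^2 ≡ 95^2 = 9025 ≡ 83 (mod 263)
95^4 = (95^2)^2 ≡ 83^2 = 6889 ≡ 51 (mod 263)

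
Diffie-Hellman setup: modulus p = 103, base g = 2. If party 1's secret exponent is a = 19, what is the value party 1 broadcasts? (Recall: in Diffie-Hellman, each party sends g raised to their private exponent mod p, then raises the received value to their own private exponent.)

18

Public value = 2^19 (mod 103).
2^1 ≡ 2 (mod 103)
2^2 = (2^1)^2 ≡ 2^2 = 4 ≡ 4 (mod 103)
2^4 = (2^2)^2 ≡ 4^2 = 16 ≡ 16 (mod 103)
2^8 = (2^4)^2 ≡ 16^2 = 256 ≡ 50 (mod 103)
2^16 = (2^8)^2 ≡ 50^2 = 2500 ≡ 28 (mod 103)
2^19 = 2^16 · 2^2 · 2^1 ≡ 28 · 4 · 2 ≡ 18 (mod 103).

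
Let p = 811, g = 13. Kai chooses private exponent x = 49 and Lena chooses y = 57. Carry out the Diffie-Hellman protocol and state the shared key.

363

Lena sends B = g^y mod p = 13^57 mod 811.
13^1 ≡ 13 (mod 811)
13^2 = (13^1)^2 ≡ 13^2 = 169 ≡ 169 (mod 811)
13^4 = (13^2)^2 ≡ 169^2 = 28561 ≡ 176 (mod 811)
13^8 = (13^4)^2 ≡ 176^2 = 30976 ≡ 158 (mod 811)
13^16 = (13^8)^2 ≡ 158^2 = 24964 ≡ 634 (mod 811)
13^32 = (13^16)^2 ≡ 634^2 = 401956 ≡ 511 (mod 811)
13^57 = 13^32 · 13^16 · 13^8 · 13^1 ≡ 511 · 634 · 158 · 13 ≡ 65 (mod 811).
So B = 65. Kai then computes K = B^x mod p = 65^49 mod 811.
65^1 ≡ 65 (mod 811)
65^2 = (65^1)^2 ≡ 65^2 = 4225 ≡ 170 (mod 811)
65^4 = (65^2)^2 ≡ 170^2 = 28900 ≡ 515 (mod 811)
65^8 = (65^4)^2 ≡ 515^2 = 265225 ≡ 28 (mod 811)
65^16 = (65^8)^2 ≡ 28^2 = 784 ≡ 784 (mod 811)
65^32 = (65^16)^2 ≡ 784^2 = 614656 ≡ 729 (mod 811)
65^49 = 65^32 · 65^16 · 65^1 ≡ 729 · 784 · 65 ≡ 363 (mod 811).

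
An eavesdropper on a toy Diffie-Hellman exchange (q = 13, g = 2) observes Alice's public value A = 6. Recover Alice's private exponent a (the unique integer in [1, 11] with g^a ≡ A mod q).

5

Try successive powers of 2 modulo 13:
2^1 ≡ 2
2^2 ≡ 4
2^3 ≡ 8
2^4 ≡ 3
2^5 ≡ 6
Found: a = 5.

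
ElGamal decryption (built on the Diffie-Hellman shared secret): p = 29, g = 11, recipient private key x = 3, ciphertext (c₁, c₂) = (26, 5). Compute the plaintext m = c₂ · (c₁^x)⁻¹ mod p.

Shared mask s = c₁^x mod p = 26^3 mod 29.
26^1 ≡ 26 (mod 29)
26^2 = (26^1)^2 ≡ 26^2 = 676 ≡ 9 (mod 29)
26^3 = 26^2 · 26^1 ≡ 9 · 26 ≡ 2 (mod 29).
So s = 2; s⁻¹ ≡ 15 (mod 29).
m = c₂ · s⁻¹ mod 29 = 5 · 15 mod 29 = 17.

17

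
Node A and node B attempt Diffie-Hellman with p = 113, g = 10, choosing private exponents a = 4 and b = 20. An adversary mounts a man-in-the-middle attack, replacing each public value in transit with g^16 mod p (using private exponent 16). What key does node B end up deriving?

Node B receives an adversary's public value M = 10^16 mod 113 instead of the honest one.
10^1 ≡ 10 (mod 113)
10^2 = (10^1)^2 ≡ 10^2 = 100 ≡ 100 (mod 113)
10^4 = (10^2)^2 ≡ 100^2 = 10000 ≡ 56 (mod 113)
10^8 = (10^4)^2 ≡ 56^2 = 3136 ≡ 85 (mod 113)
10^16 = (10^8)^2 ≡ 85^2 = 7225 ≡ 106 (mod 113)
So M = 106. Node B computes K = M^20 mod 113.
106^1 ≡ 106 (mod 113)
106^2 = (106^1)^2 ≡ 106^2 = 11236 ≡ 49 (mod 113)
106^4 = (106^2)^2 ≡ 49^2 = 2401 ≡ 28 (mod 113)
106^8 = (106^4)^2 ≡ 28^2 = 784 ≡ 106 (mod 113)
106^16 = (106^8)^2 ≡ 106^2 = 11236 ≡ 49 (mod 113)
106^20 = 106^16 · 106^4 ≡ 49 · 28 ≡ 16 (mod 113).

16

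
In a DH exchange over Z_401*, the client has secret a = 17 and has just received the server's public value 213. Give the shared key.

287

Shared key K = 213^17 mod 401.
213^1 ≡ 213 (mod 401)
213^2 = (213^1)^2 ≡ 213^2 = 45369 ≡ 56 (mod 401)
213^4 = (213^2)^2 ≡ 56^2 = 3136 ≡ 329 (mod 401)
213^8 = (213^4)^2 ≡ 329^2 = 108241 ≡ 372 (mod 401)
213^16 = (213^8)^2 ≡ 372^2 = 138384 ≡ 39 (mod 401)
213^17 = 213^16 · 213^1 ≡ 39 · 213 ≡ 287 (mod 401).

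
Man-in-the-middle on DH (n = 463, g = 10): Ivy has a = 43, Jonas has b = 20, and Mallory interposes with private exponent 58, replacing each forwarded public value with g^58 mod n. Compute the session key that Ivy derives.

86

Ivy receives Mallory's public value M = 10^58 mod 463 instead of the honest one.
10^1 ≡ 10 (mod 463)
10^2 = (10^1)^2 ≡ 10^2 = 100 ≡ 100 (mod 463)
10^4 = (10^2)^2 ≡ 100^2 = 10000 ≡ 277 (mod 463)
10^8 = (10^4)^2 ≡ 277^2 = 76729 ≡ 334 (mod 463)
10^16 = (10^8)^2 ≡ 334^2 = 111556 ≡ 436 (mod 463)
10^32 = (10^16)^2 ≡ 436^2 = 190096 ≡ 266 (mod 463)
10^58 = 10^32 · 10^16 · 10^8 · 10^2 ≡ 266 · 436 · 334 · 100 ≡ 111 (mod 463).
So M = 111. Ivy computes K = M^43 mod 463.
111^1 ≡ 111 (mod 463)
111^2 = (111^1)^2 ≡ 111^2 = 12321 ≡ 283 (mod 463)
111^4 = (111^2)^2 ≡ 283^2 = 80089 ≡ 453 (mod 463)
111^8 = (111^4)^2 ≡ 453^2 = 205209 ≡ 100 (mod 463)
111^16 = (111^8)^2 ≡ 100^2 = 10000 ≡ 277 (mod 463)
111^32 = (111^16)^2 ≡ 277^2 = 76729 ≡ 334 (mod 463)
111^43 = 111^32 · 111^8 · 111^2 · 111^1 ≡ 334 · 100 · 283 · 111 ≡ 86 (mod 463).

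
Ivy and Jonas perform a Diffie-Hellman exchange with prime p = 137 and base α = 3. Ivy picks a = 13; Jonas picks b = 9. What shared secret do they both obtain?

35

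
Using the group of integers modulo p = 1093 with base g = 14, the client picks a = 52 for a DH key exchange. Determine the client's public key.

Public value = 14^52 mod 1093.
14^1 ≡ 14 (mod 1093)
14^2 = (14^1)^2 ≡ 14^2 = 196 ≡ 196 (mod 1093)
14^4 = (14^2)^2 ≡ 196^2 = 38416 ≡ 161 (mod 1093)
14^8 = (14^4)^2 ≡ 161^2 = 25921 ≡ 782 (mod 1093)
14^16 = (14^8)^2 ≡ 782^2 = 611524 ≡ 537 (mod 1093)
14^32 = (14^16)^2 ≡ 537^2 = 288369 ≡ 910 (mod 1093)
14^52 = 14^32 · 14^16 · 14^4 ≡ 910 · 537 · 161 ≡ 637 (mod 1093).

637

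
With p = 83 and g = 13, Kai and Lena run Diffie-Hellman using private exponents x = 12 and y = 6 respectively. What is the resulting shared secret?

Lena sends B = g^y mod p = 13^6 mod 83.
13^1 ≡ 13 (mod 83)
13^2 = (13^1)^2 ≡ 13^2 = 169 ≡ 3 (mod 83)
13^4 = (13^2)^2 ≡ 3^2 = 9 ≡ 9 (mod 83)
13^6 = 13^4 · 13^2 ≡ 9 · 3 ≡ 27 (mod 83).
So B = 27. Kai then computes K = B^x mod p = 27^12 mod 83.
27^1 ≡ 27 (mod 83)
27^2 = (27^1)^2 ≡ 27^2 = 729 ≡ 65 (mod 83)
27^4 = (27^2)^2 ≡ 65^2 = 4225 ≡ 75 (mod 83)
27^8 = (27^4)^2 ≡ 75^2 = 5625 ≡ 64 (mod 83)
27^12 = 27^8 · 27^4 ≡ 64 · 75 ≡ 69 (mod 83).

69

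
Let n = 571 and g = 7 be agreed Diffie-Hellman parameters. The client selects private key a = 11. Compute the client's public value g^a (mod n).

565

Public value = 7^11 (mod 571).
7^1 ≡ 7 (mod 571)
7^2 = (7^1)^2 ≡ 7^2 = 49 ≡ 49 (mod 571)
7^4 = (7^2)^2 ≡ 49^2 = 2401 ≡ 117 (mod 571)
7^8 = (7^4)^2 ≡ 117^2 = 13689 ≡ 556 (mod 571)
7^11 = 7^8 · 7^2 · 7^1 ≡ 556 · 49 · 7 ≡ 565 (mod 571).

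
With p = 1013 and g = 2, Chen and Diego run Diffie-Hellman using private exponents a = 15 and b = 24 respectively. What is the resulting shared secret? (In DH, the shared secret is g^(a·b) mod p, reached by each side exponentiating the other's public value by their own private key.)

Chen sends A = g^a mod p = 2^15 mod 1013.
2^1 ≡ 2 (mod 1013)
2^2 = (2^1)^2 ≡ 2^2 = 4 ≡ 4 (mod 1013)
2^4 = (2^2)^2 ≡ 4^2 = 16 ≡ 16 (mod 1013)
2^8 = (2^4)^2 ≡ 16^2 = 256 ≡ 256 (mod 1013)
2^15 = 2^8 · 2^4 · 2^2 · 2^1 ≡ 256 · 16 · 4 · 2 ≡ 352 (mod 1013).
So A = 352. Diego then computes K = A^b mod p = 352^24 mod 1013.
352^1 ≡ 352 (mod 1013)
352^2 = (352^1)^2 ≡ 352^2 = 123904 ≡ 318 (mod 1013)
352^4 = (352^2)^2 ≡ 318^2 = 101124 ≡ 837 (mod 1013)
352^8 = (352^4)^2 ≡ 837^2 = 700569 ≡ 586 (mod 1013)
352^16 = (352^8)^2 ≡ 586^2 = 343396 ≡ 1002 (mod 1013)
352^24 = 352^16 · 352^8 ≡ 1002 · 586 ≡ 645 (mod 1013).

645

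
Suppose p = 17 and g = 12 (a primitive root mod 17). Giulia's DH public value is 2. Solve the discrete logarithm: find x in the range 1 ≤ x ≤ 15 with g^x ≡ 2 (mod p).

6

Try successive powers of 12 modulo 17:
12^1 ≡ 12
12^2 ≡ 8
12^3 ≡ 11
12^4 ≡ 13
12^5 ≡ 3
12^6 ≡ 2
Found: x = 6.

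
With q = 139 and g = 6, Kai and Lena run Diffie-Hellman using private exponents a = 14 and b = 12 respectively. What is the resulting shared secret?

Lena sends B = g^b mod q = 6^12 mod 139.
6^1 ≡ 6 (mod 139)
6^2 = (6^1)^2 ≡ 6^2 = 36 ≡ 36 (mod 139)
6^4 = (6^2)^2 ≡ 36^2 = 1296 ≡ 45 (mod 139)
6^8 = (6^4)^2 ≡ 45^2 = 2025 ≡ 79 (mod 139)
6^12 = 6^8 · 6^4 ≡ 79 · 45 ≡ 80 (mod 139).
So B = 80. Kai then computes K = B^a mod q = 80^14 mod 139.
80^1 ≡ 80 (mod 139)
80^2 = (80^1)^2 ≡ 80^2 = 6400 ≡ 6 (mod 139)
80^4 = (80^2)^2 ≡ 6^2 = 36 ≡ 36 (mod 139)
80^8 = (80^4)^2 ≡ 36^2 = 1296 ≡ 45 (mod 139)
80^14 = 80^8 · 80^4 · 80^2 ≡ 45 · 36 · 6 ≡ 129 (mod 139).

129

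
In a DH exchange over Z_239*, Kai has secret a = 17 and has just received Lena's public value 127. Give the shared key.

Shared key K = 127^17 mod 239.
127^1 ≡ 127 (mod 239)
127^2 = (127^1)^2 ≡ 127^2 = 16129 ≡ 116 (mod 239)
127^4 = (127^2)^2 ≡ 116^2 = 13456 ≡ 72 (mod 239)
127^8 = (127^4)^2 ≡ 72^2 = 5184 ≡ 165 (mod 239)
127^16 = (127^8)^2 ≡ 165^2 = 27225 ≡ 218 (mod 239)
127^17 = 127^16 · 127^1 ≡ 218 · 127 ≡ 201 (mod 239).

201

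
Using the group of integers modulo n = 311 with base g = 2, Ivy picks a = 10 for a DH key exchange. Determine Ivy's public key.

Public value = 2^10 mod 311.
2^1 ≡ 2 (mod 311)
2^2 = (2^1)^2 ≡ 2^2 = 4 ≡ 4 (mod 311)
2^4 = (2^2)^2 ≡ 4^2 = 16 ≡ 16 (mod 311)
2^8 = (2^4)^2 ≡ 16^2 = 256 ≡ 256 (mod 311)
2^10 = 2^8 · 2^2 ≡ 256 · 4 ≡ 91 (mod 311).

91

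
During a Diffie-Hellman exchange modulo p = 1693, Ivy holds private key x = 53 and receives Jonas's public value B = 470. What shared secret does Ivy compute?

1450

Shared key K = 470^53 mod 1693.
470^1 ≡ 470 (mod 1693)
470^2 = (470^1)^2 ≡ 470^2 = 220900 ≡ 810 (mod 1693)
470^4 = (470^2)^2 ≡ 810^2 = 656100 ≡ 909 (mod 1693)
470^8 = (470^4)^2 ≡ 909^2 = 826281 ≡ 97 (mod 1693)
470^16 = (470^8)^2 ≡ 97^2 = 9409 ≡ 944 (mod 1693)
470^32 = (470^16)^2 ≡ 944^2 = 891136 ≡ 618 (mod 1693)
470^53 = 470^32 · 470^16 · 470^4 · 470^1 ≡ 618 · 944 · 909 · 470 ≡ 1450 (mod 1693).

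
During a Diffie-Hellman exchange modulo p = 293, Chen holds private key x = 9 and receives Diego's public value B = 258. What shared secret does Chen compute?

Shared key K = 258^9 mod 293.
258^1 ≡ 258 (mod 293)
258^2 = (258^1)^2 ≡ 258^2 = 66564 ≡ 53 (mod 293)
258^4 = (258^2)^2 ≡ 53^2 = 2809 ≡ 172 (mod 293)
258^8 = (258^4)^2 ≡ 172^2 = 29584 ≡ 284 (mod 293)
258^9 = 258^8 · 258^1 ≡ 284 · 258 ≡ 22 (mod 293).

22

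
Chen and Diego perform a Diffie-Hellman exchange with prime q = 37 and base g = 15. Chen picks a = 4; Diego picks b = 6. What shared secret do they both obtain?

Chen sends A = g^a mod q = 15^4 mod 37.
15^1 ≡ 15 (mod 37)
15^2 = (15^1)^2 ≡ 15^2 = 225 ≡ 3 (mod 37)
15^4 = (15^2)^2 ≡ 3^2 = 9 ≡ 9 (mod 37)
So A = 9. Diego then computes K = A^b mod q = 9^6 mod 37.
9^1 ≡ 9 (mod 37)
9^2 = (9^1)^2 ≡ 9^2 = 81 ≡ 7 (mod 37)
9^4 = (9^2)^2 ≡ 7^2 = 49 ≡ 12 (mod 37)
9^6 = 9^4 · 9^2 ≡ 12 · 7 ≡ 10 (mod 37).

10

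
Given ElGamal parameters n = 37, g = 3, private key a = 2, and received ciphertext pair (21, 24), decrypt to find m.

Shared mask s = c₁^a mod n = 21^2 mod 37.
21^1 ≡ 21 (mod 37)
21^2 = (21^1)^2 ≡ 21^2 = 441 ≡ 34 (mod 37)
So s = 34; s⁻¹ ≡ 12 (mod 37).
m = c₂ · s⁻¹ mod 37 = 24 · 12 mod 37 = 29.

29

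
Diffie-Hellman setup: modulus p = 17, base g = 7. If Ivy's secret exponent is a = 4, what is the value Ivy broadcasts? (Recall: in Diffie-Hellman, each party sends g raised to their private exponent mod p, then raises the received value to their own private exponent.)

4

Public value = 7^4 mod 17.
7^1 ≡ 7 (mod 17)
7^2 = (7^1)^2 ≡ 7^2 = 49 ≡ 15 (mod 17)
7^4 = (7^2)^2 ≡ 15^2 = 225 ≡ 4 (mod 17)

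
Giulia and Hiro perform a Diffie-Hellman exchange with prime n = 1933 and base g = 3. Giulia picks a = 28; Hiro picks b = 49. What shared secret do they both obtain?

Hiro sends B = g^b mod n = 3^49 mod 1933.
3^1 ≡ 3 (mod 1933)
3^2 = (3^1)^2 ≡ 3^2 = 9 ≡ 9 (mod 1933)
3^4 = (3^2)^2 ≡ 9^2 = 81 ≡ 81 (mod 1933)
3^8 = (3^4)^2 ≡ 81^2 = 6561 ≡ 762 (mod 1933)
3^16 = (3^8)^2 ≡ 762^2 = 580644 ≡ 744 (mod 1933)
3^32 = (3^16)^2 ≡ 744^2 = 553536 ≡ 698 (mod 1933)
3^49 = 3^32 · 3^16 · 3^1 ≡ 698 · 744 · 3 ≡ 1871 (mod 1933).
So B = 1871. Giulia then computes K = B^a mod n = 1871^28 mod 1933.
1871^1 ≡ 1871 (mod 1933)
1871^2 = (1871^1)^2 ≡ 1871^2 = 3500641 ≡ 1911 (mod 1933)
1871^4 = (1871^2)^2 ≡ 1911^2 = 3651921 ≡ 484 (mod 1933)
1871^8 = (1871^4)^2 ≡ 484^2 = 234256 ≡ 363 (mod 1933)
1871^16 = (1871^8)^2 ≡ 363^2 = 131769 ≡ 325 (mod 1933)
1871^28 = 1871^16 · 1871^8 · 1871^4 ≡ 325 · 363 · 484 ≡ 1013 (mod 1933).

1013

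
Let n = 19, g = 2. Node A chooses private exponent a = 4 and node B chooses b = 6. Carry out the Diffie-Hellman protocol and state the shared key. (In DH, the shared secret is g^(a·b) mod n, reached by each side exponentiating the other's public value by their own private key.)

7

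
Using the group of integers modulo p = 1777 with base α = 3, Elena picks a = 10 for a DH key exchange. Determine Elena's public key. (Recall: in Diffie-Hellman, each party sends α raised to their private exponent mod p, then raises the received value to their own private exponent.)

408

Public value = 3^{10} \pmod{1777}.
3^1 ≡ 3 (mod 1777)
3^2 = (3^1)^2 ≡ 3^2 = 9 ≡ 9 (mod 1777)
3^4 = (3^2)^2 ≡ 9^2 = 81 ≡ 81 (mod 1777)
3^8 = (3^4)^2 ≡ 81^2 = 6561 ≡ 1230 (mod 1777)
3^10 = 3^8 · 3^2 ≡ 1230 · 9 ≡ 408 (mod 1777).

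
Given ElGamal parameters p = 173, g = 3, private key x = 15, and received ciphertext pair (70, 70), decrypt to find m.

Shared mask s = c₁^x mod p = 70^15 mod 173.
70^1 ≡ 70 (mod 173)
70^2 = (70^1)^2 ≡ 70^2 = 4900 ≡ 56 (mod 173)
70^4 = (70^2)^2 ≡ 56^2 = 3136 ≡ 22 (mod 173)
70^8 = (70^4)^2 ≡ 22^2 = 484 ≡ 138 (mod 173)
70^15 = 70^8 · 70^4 · 70^2 · 70^1 ≡ 138 · 22 · 56 · 70 ≡ 104 (mod 173).
So s = 104; s⁻¹ ≡ 5 (mod 173).
m = c₂ · s⁻¹ mod 173 = 70 · 5 mod 173 = 4.

4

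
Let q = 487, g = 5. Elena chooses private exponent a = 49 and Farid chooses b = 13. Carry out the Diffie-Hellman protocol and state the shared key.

Farid sends B = g^b mod q = 5^13 mod 487.
5^1 ≡ 5 (mod 487)
5^2 = (5^1)^2 ≡ 5^2 = 25 ≡ 25 (mod 487)
5^4 = (5^2)^2 ≡ 25^2 = 625 ≡ 138 (mod 487)
5^8 = (5^4)^2 ≡ 138^2 = 19044 ≡ 51 (mod 487)
5^13 = 5^8 · 5^4 · 5^1 ≡ 51 · 138 · 5 ≡ 126 (mod 487).
So B = 126. Elena then computes K = B^a mod q = 126^49 mod 487.
126^1 ≡ 126 (mod 487)
126^2 = (126^1)^2 ≡ 126^2 = 15876 ≡ 292 (mod 487)
126^4 = (126^2)^2 ≡ 292^2 = 85264 ≡ 39 (mod 487)
126^8 = (126^4)^2 ≡ 39^2 = 1521 ≡ 60 (mod 487)
126^16 = (126^8)^2 ≡ 60^2 = 3600 ≡ 191 (mod 487)
126^32 = (126^16)^2 ≡ 191^2 = 36481 ≡ 443 (mod 487)
126^49 = 126^32 · 126^16 · 126^1 ≡ 443 · 191 · 126 ≡ 321 (mod 487).

321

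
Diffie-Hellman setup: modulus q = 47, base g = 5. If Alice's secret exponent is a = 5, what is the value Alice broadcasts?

23

Public value = 5^5 mod 47.
5^1 ≡ 5 (mod 47)
5^2 = (5^1)^2 ≡ 5^2 = 25 ≡ 25 (mod 47)
5^4 = (5^2)^2 ≡ 25^2 = 625 ≡ 14 (mod 47)
5^5 = 5^4 · 5^1 ≡ 14 · 5 ≡ 23 (mod 47).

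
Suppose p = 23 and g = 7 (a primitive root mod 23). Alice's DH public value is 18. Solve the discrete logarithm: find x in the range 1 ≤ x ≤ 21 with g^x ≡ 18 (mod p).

18

Try successive powers of 7 modulo 23:
7^1 ≡ 7
7^2 ≡ 3
7^3 ≡ 21
7^4 ≡ 9
7^5 ≡ 17
7^6 ≡ 4
7^7 ≡ 5
7^8 ≡ 12
7^9 ≡ 15
7^10 ≡ 13
7^11 ≡ 22
7^12 ≡ 16
7^13 ≡ 20
7^14 ≡ 2
7^15 ≡ 14
7^16 ≡ 6
7^17 ≡ 19
7^18 ≡ 18
Found: x = 18.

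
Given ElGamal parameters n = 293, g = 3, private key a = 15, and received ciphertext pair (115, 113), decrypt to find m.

Shared mask s = c₁^a mod n = 115^15 mod 293.
115^1 ≡ 115 (mod 293)
115^2 = (115^1)^2 ≡ 115^2 = 13225 ≡ 40 (mod 293)
115^4 = (115^2)^2 ≡ 40^2 = 1600 ≡ 135 (mod 293)
115^8 = (115^4)^2 ≡ 135^2 = 18225 ≡ 59 (mod 293)
115^15 = 115^8 · 115^4 · 115^2 · 115^1 ≡ 59 · 135 · 40 · 115 ≡ 229 (mod 293).
So s = 229; s⁻¹ ≡ 206 (mod 293).
m = c₂ · s⁻¹ mod 293 = 113 · 206 mod 293 = 131.

131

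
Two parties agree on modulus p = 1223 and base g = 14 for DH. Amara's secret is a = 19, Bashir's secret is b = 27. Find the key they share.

Bashir sends B = g^b mod p = 14^27 mod 1223.
14^1 ≡ 14 (mod 1223)
14^2 = (14^1)^2 ≡ 14^2 = 196 ≡ 196 (mod 1223)
14^4 = (14^2)^2 ≡ 196^2 = 38416 ≡ 503 (mod 1223)
14^8 = (14^4)^2 ≡ 503^2 = 253009 ≡ 1071 (mod 1223)
14^16 = (14^8)^2 ≡ 1071^2 = 1147041 ≡ 1090 (mod 1223)
14^27 = 14^16 · 14^8 · 14^2 · 14^1 ≡ 1090 · 1071 · 196 · 14 ≡ 1093 (mod 1223).
So B = 1093. Amara then computes K = B^a mod p = 1093^19 mod 1223.
1093^1 ≡ 1093 (mod 1223)
1093^2 = (1093^1)^2 ≡ 1093^2 = 1194649 ≡ 1001 (mod 1223)
1093^4 = (1093^2)^2 ≡ 1001^2 = 1002001 ≡ 364 (mod 1223)
1093^8 = (1093^4)^2 ≡ 364^2 = 132496 ≡ 412 (mod 1223)
1093^16 = (1093^8)^2 ≡ 412^2 = 169744 ≡ 970 (mod 1223)
1093^19 = 1093^16 · 1093^2 · 1093^1 ≡ 970 · 1001 · 1093 ≡ 953 (mod 1223).

953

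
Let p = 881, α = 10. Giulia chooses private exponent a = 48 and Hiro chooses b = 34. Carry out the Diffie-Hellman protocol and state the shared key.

2

Giulia sends A = α^a mod p = 10^48 mod 881.
10^1 ≡ 10 (mod 881)
10^2 = (10^1)^2 ≡ 10^2 = 100 ≡ 100 (mod 881)
10^4 = (10^2)^2 ≡ 100^2 = 10000 ≡ 309 (mod 881)
10^8 = (10^4)^2 ≡ 309^2 = 95481 ≡ 333 (mod 881)
10^16 = (10^8)^2 ≡ 333^2 = 110889 ≡ 764 (mod 881)
10^32 = (10^16)^2 ≡ 764^2 = 583696 ≡ 474 (mod 881)
10^48 = 10^32 · 10^16 ≡ 474 · 764 ≡ 45 (mod 881).
So A = 45. Hiro then computes K = A^b mod p = 45^34 mod 881.
45^1 ≡ 45 (mod 881)
45^2 = (45^1)^2 ≡ 45^2 = 2025 ≡ 263 (mod 881)
45^4 = (45^2)^2 ≡ 263^2 = 69169 ≡ 451 (mod 881)
45^8 = (45^4)^2 ≡ 451^2 = 203401 ≡ 771 (mod 881)
45^16 = (45^8)^2 ≡ 771^2 = 594441 ≡ 647 (mod 881)
45^32 = (45^16)^2 ≡ 647^2 = 418609 ≡ 134 (mod 881)
45^34 = 45^32 · 45^2 ≡ 134 · 263 ≡ 2 (mod 881).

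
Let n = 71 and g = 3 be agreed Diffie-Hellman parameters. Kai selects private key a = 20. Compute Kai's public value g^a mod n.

Public value = 3^20 mod 71.
3^1 ≡ 3 (mod 71)
3^2 = (3^1)^2 ≡ 3^2 = 9 ≡ 9 (mod 71)
3^4 = (3^2)^2 ≡ 9^2 = 81 ≡ 10 (mod 71)
3^8 = (3^4)^2 ≡ 10^2 = 100 ≡ 29 (mod 71)
3^16 = (3^8)^2 ≡ 29^2 = 841 ≡ 60 (mod 71)
3^20 = 3^16 · 3^4 ≡ 60 · 10 ≡ 32 (mod 71).

32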